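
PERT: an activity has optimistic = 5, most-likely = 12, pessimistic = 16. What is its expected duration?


te = (o + 4m + p) / 6
= (5 + 4×12 + 16) / 6
= (5 + 48 + 16) / 6
= 69 / 6
= 11.50


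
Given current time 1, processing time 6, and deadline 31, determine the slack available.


Slack = due - current_time - processing
= 31 - 1 - 6
= 24


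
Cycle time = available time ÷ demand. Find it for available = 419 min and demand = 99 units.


Cycle time = available time / demand
= 419 / 99
= 4.23 min/unit


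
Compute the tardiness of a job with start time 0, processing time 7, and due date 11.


Completion = start + processing = 0 + 7 = 7
Tardiness = max(0, C - d) = max(0, 7 - 11)
= max(0, -4)
= 0


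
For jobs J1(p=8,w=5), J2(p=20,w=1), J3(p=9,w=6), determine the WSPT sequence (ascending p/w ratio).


WSPT (Smith's rule): sort by p/w ascending
  J3: p/w = 9/6 = 1.500
  J1: p/w = 8/5 = 1.600
  J2: p/w = 20/1 = 20.000
Order: J3 → J1 → J2


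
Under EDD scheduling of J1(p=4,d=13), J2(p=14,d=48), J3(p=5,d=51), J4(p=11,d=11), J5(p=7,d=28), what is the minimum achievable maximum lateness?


EDD order: J4 → J1 → J5 → J2 → J3
Completion and lateness:
  J4: C=11, d=11, L=11-11=0
  J1: C=15, d=13, L=15-13=2
  J5: C=22, d=28, L=22-28=-6
  J2: C=36, d=48, L=36-48=-12
  J3: C=41, d=51, L=41-51=-10
Lmax = max(0, 2, -6, -12, -10)
= 2


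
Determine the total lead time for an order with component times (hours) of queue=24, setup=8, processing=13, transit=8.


Lead time = queue + setup + processing + transit
= 24 + 8 + 13 + 8
= 53 hours


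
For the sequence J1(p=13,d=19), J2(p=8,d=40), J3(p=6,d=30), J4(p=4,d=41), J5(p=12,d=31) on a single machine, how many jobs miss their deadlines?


Completion vs due date:
  J1: C=13, d=19 → on time
  J2: C=21, d=40 → on time
  J3: C=27, d=30 → on time
  J4: C=31, d=41 → on time
  J5: C=43, d=31 → TARDY
Tardy jobs: J5
Count = 1


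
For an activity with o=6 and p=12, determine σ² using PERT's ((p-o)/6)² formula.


σ² = ((p - o) / 6)² = (p - o)² / 36
= (12 - 6)² / 36
= 6² / 36
= 36 / 36
= 1.0000


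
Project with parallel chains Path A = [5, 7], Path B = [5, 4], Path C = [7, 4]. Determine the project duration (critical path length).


Path A: 5 + 7 = 12
Path B: 5 + 4 = 9
Path C: 7 + 4 = 11
Critical path = longest = max(12, 9, 11)
= 12 (Path A)


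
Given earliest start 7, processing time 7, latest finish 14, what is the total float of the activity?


EF = ES + duration = 7 + 7 = 14
LS = LF - duration = 14 - 7 = 7
Total Float = LF - EF = 14 - 14
(or LS - ES = 7 - 7)
= 0


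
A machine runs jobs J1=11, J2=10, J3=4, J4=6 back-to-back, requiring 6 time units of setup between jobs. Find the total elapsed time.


Makespan = Σ processing + (n-1) × setup
= (11 + 10 + 4 + 6) + (4-1)×6
= 31 + 18
= 49 time units


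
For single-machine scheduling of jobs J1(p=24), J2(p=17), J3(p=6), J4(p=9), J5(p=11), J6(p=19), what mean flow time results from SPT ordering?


SPT order: J3 → J4 → J5 → J2 → J6 → J1
Completion times:
  J3: C=6
  J4: C=15
  J5: C=26
  J2: C=43
  J6: C=62
  J1: C=86
Sum = 238, n = 6
Mean flow = 238/6
= 39.67


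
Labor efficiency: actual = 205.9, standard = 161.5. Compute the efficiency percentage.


Efficiency = (actual / standard) × 100
= (205.9 / 161.5) × 100
= 127.5%


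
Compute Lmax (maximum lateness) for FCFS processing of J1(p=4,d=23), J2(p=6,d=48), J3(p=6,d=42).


Lateness per job (L = C - d):
  J1: C=4, d=23, L=-19
  J2: C=10, d=48, L=-38
  J3: C=16, d=42, L=-26
Lmax = max(-19, -38, -26)
= -19


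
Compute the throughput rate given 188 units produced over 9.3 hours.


Throughput = units / time
= 188 / 9.3
= 20.2 units/hour


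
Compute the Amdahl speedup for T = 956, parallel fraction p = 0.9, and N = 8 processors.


Amdahl's law: T_p = T × ((1-p) + p/N)
= 956 × ((1-0.9) + 0.9/8)
= 956 × (0.10 + 0.1125)
= 956 × 0.2125
= 203.15
Speedup = 956/203.15
= 4.71×


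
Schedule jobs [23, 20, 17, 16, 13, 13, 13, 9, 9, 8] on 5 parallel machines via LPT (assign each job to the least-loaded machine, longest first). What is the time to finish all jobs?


Jobs (LPT sorted): [23, 20, 17, 16, 13, 13, 13, 9, 9, 8]
Machines: 5
  J=23 → Machine 1 (load: 0+23=23)
  J=20 → Machine 2 (load: 0+20=20)
  J=17 → Machine 3 (load: 0+17=17)
  J=16 → Machine 4 (load: 0+16=16)
  J=13 → Machine 5 (load: 0+13=13)
  J=13 → Machine 5 (load: 13+13=26)
  J=13 → Machine 4 (load: 16+13=29)
  J=9 → Machine 3 (load: 17+9=26)
  J=9 → Machine 2 (load: 20+9=29)
  J=8 → Machine 1 (load: 23+8=31)
Machine loads: [31, 29, 26, 29, 26]
Makespan = max = 31 time units


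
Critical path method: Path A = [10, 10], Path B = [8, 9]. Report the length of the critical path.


Path A: 10 + 10 = 20
Path B: 8 + 9 = 17
Critical path = longest = max(20, 17)
= 20 (Path A)


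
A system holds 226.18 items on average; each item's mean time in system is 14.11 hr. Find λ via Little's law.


Little's law: L = λW → λ = L / W
= 226.18 / 14.11
= 16.03 per hour


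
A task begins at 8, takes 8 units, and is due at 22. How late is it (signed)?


Completion = 8 + 8 = 16
Lateness = C - d = 16 - 22
= -6


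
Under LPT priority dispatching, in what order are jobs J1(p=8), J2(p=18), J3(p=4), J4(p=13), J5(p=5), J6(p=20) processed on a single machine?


LPT: sort by longest processing time first
  J6: p=20
  J2: p=18
  J4: p=13
  J1: p=8
  J5: p=5
  J3: p=4
Order: J6 → J2 → J4 → J1 → J5 → J3


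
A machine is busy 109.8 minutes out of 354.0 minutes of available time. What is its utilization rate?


Utilization = busy / total × 100
= 109.8 / 354.0 × 100
= 31.0%


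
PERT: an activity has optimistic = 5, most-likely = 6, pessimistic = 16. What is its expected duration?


te = (o + 4m + p) / 6
= (5 + 4×6 + 16) / 6
= (5 + 24 + 16) / 6
= 45 / 6
= 7.50


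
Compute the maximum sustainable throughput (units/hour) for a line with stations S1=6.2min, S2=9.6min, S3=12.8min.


Bottleneck = longest station time
Station times: [6.2, 9.6, 12.8]
Max = 12.8 min
Rate = 60 / 12.8
= 4.69 units/hour (bottleneck: 12.8min)


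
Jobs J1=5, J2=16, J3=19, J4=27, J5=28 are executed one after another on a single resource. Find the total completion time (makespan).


Sequential makespan: sum all processing times
= 5 + 16 + 19 + 27 + 28
= 95 time units


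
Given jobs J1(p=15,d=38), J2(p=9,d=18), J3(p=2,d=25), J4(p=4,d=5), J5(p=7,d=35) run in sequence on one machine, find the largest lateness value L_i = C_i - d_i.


Lateness per job (L = C - d):
  J1: C=15, d=38, L=-23
  J2: C=24, d=18, L=6
  J3: C=26, d=25, L=1
  J4: C=30, d=5, L=25
  J5: C=37, d=35, L=2
Lmax = max(-23, 6, 1, 25, 2)
= 25


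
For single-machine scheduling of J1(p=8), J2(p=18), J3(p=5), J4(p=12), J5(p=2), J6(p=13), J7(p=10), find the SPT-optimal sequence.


SPT: sort by shortest processing time
  J5: p=2
  J3: p=5
  J1: p=8
  J7: p=10
  J4: p=12
  J6: p=13
  J2: p=18
Order: J5 → J3 → J1 → J7 → J4 → J6 → J2


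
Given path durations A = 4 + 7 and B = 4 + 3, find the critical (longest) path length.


Path A: 4 + 7 = 11
Path B: 4 + 3 = 7
Critical path = longest = max(11, 7)
= 11 (Path A)


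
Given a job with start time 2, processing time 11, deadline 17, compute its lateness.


Completion = 2 + 11 = 13
Lateness = C - d = 13 - 17
= -4


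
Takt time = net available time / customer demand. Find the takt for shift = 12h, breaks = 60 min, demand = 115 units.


Available = 12×60 - 60 = 660 min
Takt time = 660 / 115
= 5.74 min/unit


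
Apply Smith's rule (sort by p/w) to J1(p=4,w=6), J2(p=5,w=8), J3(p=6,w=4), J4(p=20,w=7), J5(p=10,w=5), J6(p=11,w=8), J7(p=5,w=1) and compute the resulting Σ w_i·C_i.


WSPT order (by p/w): J2 → J1 → J6 → J3 → J5 → J4 → J7
  J2: C=5, w·C=8×5=40
  J1: C=9, w·C=6×9=54
  J6: C=20, w·C=8×20=160
  J3: C=26, w·C=4×26=104
  J5: C=36, w·C=5×36=180
  J4: C=56, w·C=7×56=392
  J7: C=61, w·C=1×61=61
Σ w·C = 991
= 991


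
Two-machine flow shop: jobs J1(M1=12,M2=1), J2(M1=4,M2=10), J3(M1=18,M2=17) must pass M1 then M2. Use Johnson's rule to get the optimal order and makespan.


Johnson's rule:
Group 1 (M1≤M2, sort by M1): ['J2']
Group 2 (M1>M2, sort desc M2): ['J3', 'J1']
Sequence: J2 → J3 → J1
Makespan calculation:
  J2: M1 done=4, M2 done=14
  J3: M1 done=22, M2 done=39
  J1: M1 done=34, M2 done=40
= Sequence: J2 → J3 → J1, Makespan: 40


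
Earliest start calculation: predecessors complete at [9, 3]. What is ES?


ES = max of all predecessor completion times
Predecessors: [9, 3]
ES = max(9, 3)
= 9


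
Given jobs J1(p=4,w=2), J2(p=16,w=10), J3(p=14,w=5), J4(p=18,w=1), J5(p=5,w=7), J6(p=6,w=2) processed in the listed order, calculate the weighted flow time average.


Completion times:
  J1: C=4, w×C=2×4=8
  J2: C=20, w×C=10×20=200
  J3: C=34, w×C=5×34=170
  J4: C=52, w×C=1×52=52
  J5: C=57, w×C=7×57=399
  J6: C=63, w×C=2×63=126
Sum w×C = 955
Sum w = 27
Weighted avg = 955/27
= 35.37


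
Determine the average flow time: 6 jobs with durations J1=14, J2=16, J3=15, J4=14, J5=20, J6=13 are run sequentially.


Completion times:
  J1: completes at 14
  J2: completes at 30
  J3: completes at 45
  J4: completes at 59
  J5: completes at 79
  J6: completes at 92
Sum = 319
Average = 319/6
= 53.17


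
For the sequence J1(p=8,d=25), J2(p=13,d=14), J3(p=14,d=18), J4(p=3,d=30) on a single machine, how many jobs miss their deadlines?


Completion vs due date:
  J1: C=8, d=25 → on time
  J2: C=21, d=14 → TARDY
  J3: C=35, d=18 → TARDY
  J4: C=38, d=30 → TARDY
Tardy jobs: J2, J3, J4
Count = 3


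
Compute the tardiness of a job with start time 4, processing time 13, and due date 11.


Completion = start + processing = 4 + 13 = 17
Tardiness = max(0, C - d) = max(0, 17 - 11)
= max(0, 6)
= 6


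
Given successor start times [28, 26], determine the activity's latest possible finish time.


LF = min of all successor start times
Successors start at: [28, 26]
LF = min(28, 26)
= 26


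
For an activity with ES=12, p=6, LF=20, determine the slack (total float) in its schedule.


EF = ES + duration = 12 + 6 = 18
LS = LF - duration = 20 - 6 = 14
Total Float = LF - EF = 20 - 18
(or LS - ES = 14 - 12)
= 2


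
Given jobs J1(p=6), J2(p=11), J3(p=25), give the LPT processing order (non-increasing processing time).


LPT: sort by longest processing time first
  J3: p=25
  J2: p=11
  J1: p=6
Order: J3 → J2 → J1


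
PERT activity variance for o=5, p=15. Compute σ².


σ² = ((p - o) / 6)² = (p - o)² / 36
= (15 - 5)² / 36
= 10² / 36
= 100 / 36
= 2.7778


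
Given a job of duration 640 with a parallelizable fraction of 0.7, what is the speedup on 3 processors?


Amdahl's law: T_p = T × ((1-p) + p/N)
= 640 × ((1-0.7) + 0.7/3)
= 640 × (0.30 + 0.2333)
= 640 × 0.5333
= 341.33
Speedup = 640/341.33
= 1.88×


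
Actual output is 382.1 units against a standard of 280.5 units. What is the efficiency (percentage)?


Efficiency = (actual / standard) × 100
= (382.1 / 280.5) × 100
= 136.2%


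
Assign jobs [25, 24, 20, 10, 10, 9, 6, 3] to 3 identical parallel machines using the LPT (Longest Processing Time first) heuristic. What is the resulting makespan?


Jobs (LPT sorted): [25, 24, 20, 10, 10, 9, 6, 3]
Machines: 3
  J=25 → Machine 1 (load: 0+25=25)
  J=24 → Machine 2 (load: 0+24=24)
  J=20 → Machine 3 (load: 0+20=20)
  J=10 → Machine 3 (load: 20+10=30)
  J=10 → Machine 2 (load: 24+10=34)
  J=9 → Machine 1 (load: 25+9=34)
  J=6 → Machine 3 (load: 30+6=36)
  J=3 → Machine 1 (load: 34+3=37)
Machine loads: [37, 34, 36]
Makespan = max = 37 time units


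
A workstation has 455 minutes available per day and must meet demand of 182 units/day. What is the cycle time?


Cycle time = available time / demand
= 455 / 182
= 2.50 min/unit


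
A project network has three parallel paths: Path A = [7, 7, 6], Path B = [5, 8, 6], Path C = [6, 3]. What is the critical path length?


Path A: 7 + 7 + 6 = 20
Path B: 5 + 8 + 6 = 19
Path C: 6 + 3 = 9
Critical path = longest = max(20, 19, 9)
= 20 (Path A)


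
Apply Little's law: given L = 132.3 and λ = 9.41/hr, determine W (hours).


Little's law: L = λW → W = L / λ
= 132.3 / 9.41
= 14.06 hours


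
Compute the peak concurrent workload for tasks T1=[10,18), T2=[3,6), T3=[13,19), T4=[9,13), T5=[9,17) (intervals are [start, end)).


Check each time point for overlaps:
  t=10: 3 tasks active (T1, T4, T5)
Max concurrent = 3


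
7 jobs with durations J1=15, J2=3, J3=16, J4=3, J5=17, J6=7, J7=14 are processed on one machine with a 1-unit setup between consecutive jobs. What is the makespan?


Makespan = Σ processing + (n-1) × setup
= (15 + 3 + 16 + 3 + 17 + 7 + 14) + (7-1)×1
= 75 + 6
= 81 time units


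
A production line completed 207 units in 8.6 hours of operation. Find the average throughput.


Throughput = units / time
= 207 / 8.6
= 24.1 units/hour


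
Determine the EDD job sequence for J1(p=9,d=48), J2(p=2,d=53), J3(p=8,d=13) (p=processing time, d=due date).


EDD: sort by earliest due date
  J3: d=13, p=8
  J1: d=48, p=9
  J2: d=53, p=2
Order: J3 → J1 → J2


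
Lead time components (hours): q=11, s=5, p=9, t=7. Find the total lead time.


Lead time = queue + setup + processing + transit
= 11 + 5 + 9 + 7
= 32 hours


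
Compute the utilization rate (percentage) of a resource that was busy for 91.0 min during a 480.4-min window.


Utilization = busy / total × 100
= 91.0 / 480.4 × 100
= 18.9%


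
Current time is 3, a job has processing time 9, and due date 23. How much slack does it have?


Slack = due - current_time - processing
= 23 - 3 - 9
= 11


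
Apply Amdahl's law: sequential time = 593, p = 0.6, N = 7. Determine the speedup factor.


Amdahl's law: T_p = T × ((1-p) + p/N)
= 593 × ((1-0.6) + 0.6/7)
= 593 × (0.40 + 0.0857)
= 593 × 0.4857
= 288.03
Speedup = 593/288.03
= 2.06×


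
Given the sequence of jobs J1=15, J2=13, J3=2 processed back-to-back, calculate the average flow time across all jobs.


Completion times:
  J1: completes at 15
  J2: completes at 28
  J3: completes at 30
Sum = 73
Average = 73/3
= 24.33


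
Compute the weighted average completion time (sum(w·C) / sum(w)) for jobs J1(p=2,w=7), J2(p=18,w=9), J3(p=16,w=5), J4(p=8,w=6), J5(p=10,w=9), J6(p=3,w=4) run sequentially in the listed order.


Completion times:
  J1: C=2, w×C=7×2=14
  J2: C=20, w×C=9×20=180
  J3: C=36, w×C=5×36=180
  J4: C=44, w×C=6×44=264
  J5: C=54, w×C=9×54=486
  J6: C=57, w×C=4×57=228
Sum w×C = 1352
Sum w = 40
Weighted avg = 1352/40
= 33.80


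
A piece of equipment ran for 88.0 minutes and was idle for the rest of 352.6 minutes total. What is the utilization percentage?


Utilization = busy / total × 100
= 88.0 / 352.6 × 100
= 25.0%


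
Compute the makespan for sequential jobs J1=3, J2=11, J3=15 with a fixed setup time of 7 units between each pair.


Makespan = Σ processing + (n-1) × setup
= (3 + 11 + 15) + (3-1)×7
= 29 + 14
= 43 time units


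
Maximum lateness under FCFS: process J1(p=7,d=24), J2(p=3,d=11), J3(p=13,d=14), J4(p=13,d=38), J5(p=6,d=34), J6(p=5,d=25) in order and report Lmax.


Lateness per job (L = C - d):
  J1: C=7, d=24, L=-17
  J2: C=10, d=11, L=-1
  J3: C=23, d=14, L=9
  J4: C=36, d=38, L=-2
  J5: C=42, d=34, L=8
  J6: C=47, d=25, L=22
Lmax = max(-17, -1, 9, -2, 8, 22)
= 22


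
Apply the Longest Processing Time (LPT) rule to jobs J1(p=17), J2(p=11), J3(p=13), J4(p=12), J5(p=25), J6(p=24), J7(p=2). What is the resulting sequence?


LPT: sort by longest processing time first
  J5: p=25
  J6: p=24
  J1: p=17
  J3: p=13
  J4: p=12
  J2: p=11
  J7: p=2
Order: J5 → J6 → J1 → J3 → J4 → J2 → J7


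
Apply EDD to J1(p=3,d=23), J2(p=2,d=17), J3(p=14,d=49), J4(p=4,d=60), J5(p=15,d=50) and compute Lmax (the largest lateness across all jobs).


EDD order: J2 → J1 → J3 → J5 → J4
Completion and lateness:
  J2: C=2, d=17, L=2-17=-15
  J1: C=5, d=23, L=5-23=-18
  J3: C=19, d=49, L=19-49=-30
  J5: C=34, d=50, L=34-50=-16
  J4: C=38, d=60, L=38-60=-22
Lmax = max(-15, -18, -30, -16, -22)
= -15


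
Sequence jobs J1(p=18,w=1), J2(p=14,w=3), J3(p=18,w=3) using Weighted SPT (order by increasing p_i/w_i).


WSPT (Smith's rule): sort by p/w ascending
  J2: p/w = 14/3 = 4.667
  J3: p/w = 18/3 = 6.000
  J1: p/w = 18/1 = 18.000
Order: J2 → J3 → J1


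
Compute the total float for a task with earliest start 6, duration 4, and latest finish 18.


EF = ES + duration = 6 + 4 = 10
LS = LF - duration = 18 - 4 = 14
Total Float = LF - EF = 18 - 10
(or LS - ES = 14 - 6)
= 8


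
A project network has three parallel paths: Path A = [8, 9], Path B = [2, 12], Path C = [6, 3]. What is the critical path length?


Path A: 8 + 9 = 17
Path B: 2 + 12 = 14
Path C: 6 + 3 = 9
Critical path = longest = max(17, 14, 9)
= 17 (Path A)


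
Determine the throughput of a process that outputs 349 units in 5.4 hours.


Throughput = units / time
= 349 / 5.4
= 64.6 units/hour


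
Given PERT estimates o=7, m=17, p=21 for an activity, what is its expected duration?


te = (o + 4m + p) / 6
= (7 + 4×17 + 21) / 6
= (7 + 68 + 21) / 6
= 96 / 6
= 16.00


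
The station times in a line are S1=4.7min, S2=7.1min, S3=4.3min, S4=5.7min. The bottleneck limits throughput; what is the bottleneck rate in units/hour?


Bottleneck = longest station time
Station times: [4.7, 7.1, 4.3, 5.7]
Max = 7.1 min
Rate = 60 / 7.1
= 8.45 units/hour (bottleneck: 7.1min)


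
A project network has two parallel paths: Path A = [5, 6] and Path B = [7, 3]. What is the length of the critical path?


Path A: 5 + 6 = 11
Path B: 7 + 3 = 10
Critical path = longest = max(11, 10)
= 11 (Path A)


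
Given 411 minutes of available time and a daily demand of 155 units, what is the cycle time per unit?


Cycle time = available time / demand
= 411 / 155
= 2.65 min/unit


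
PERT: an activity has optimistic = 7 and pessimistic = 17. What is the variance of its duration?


σ² = ((p - o) / 6)² = (p - o)² / 36
= (17 - 7)² / 36
= 10² / 36
= 100 / 36
= 2.7778


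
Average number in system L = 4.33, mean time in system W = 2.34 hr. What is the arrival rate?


Little's law: L = λW → λ = L / W
= 4.33 / 2.34
= 1.85 per hour


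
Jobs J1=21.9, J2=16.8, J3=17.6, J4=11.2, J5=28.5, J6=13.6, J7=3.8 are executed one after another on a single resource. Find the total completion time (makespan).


Sequential makespan: sum all processing times
= 21.9 + 16.8 + 17.6 + 11.2 + 28.5 + 13.6 + 3.8
= 113.4 time units


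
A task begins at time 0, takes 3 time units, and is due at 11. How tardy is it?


Completion = start + processing = 0 + 3 = 3
Tardiness = max(0, C - d) = max(0, 3 - 11)
= max(0, -8)
= 0


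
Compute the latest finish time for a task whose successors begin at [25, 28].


LF = min of all successor start times
Successors start at: [25, 28]
LF = min(25, 28)
= 25


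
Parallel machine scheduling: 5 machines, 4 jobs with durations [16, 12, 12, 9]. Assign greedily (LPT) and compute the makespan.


Jobs (LPT sorted): [16, 12, 12, 9]
Machines: 5
  J=16 → Machine 1 (load: 0+16=16)
  J=12 → Machine 2 (load: 0+12=12)
  J=12 → Machine 3 (load: 0+12=12)
  J=9 → Machine 4 (load: 0+9=9)
Machine loads: [16, 12, 12, 9, 0]
Makespan = max = 16 time units


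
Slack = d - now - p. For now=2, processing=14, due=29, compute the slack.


Slack = due - current_time - processing
= 29 - 2 - 14
= 13


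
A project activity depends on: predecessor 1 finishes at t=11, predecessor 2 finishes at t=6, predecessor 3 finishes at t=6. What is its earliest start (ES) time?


ES = max of all predecessor completion times
Predecessors: [11, 6, 6]
ES = max(11, 6, 6)
= 11


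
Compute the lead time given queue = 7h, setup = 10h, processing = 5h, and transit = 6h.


Lead time = queue + setup + processing + transit
= 7 + 10 + 5 + 6
= 28 hours


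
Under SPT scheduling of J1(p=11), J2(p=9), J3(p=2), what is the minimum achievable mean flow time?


SPT order: J3 → J2 → J1
Completion times:
  J3: C=2
  J2: C=11
  J1: C=22
Sum = 35, n = 3
Mean flow = 35/3
= 11.67


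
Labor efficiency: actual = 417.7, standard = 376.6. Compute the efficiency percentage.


Efficiency = (actual / standard) × 100
= (417.7 / 376.6) × 100
= 110.9%


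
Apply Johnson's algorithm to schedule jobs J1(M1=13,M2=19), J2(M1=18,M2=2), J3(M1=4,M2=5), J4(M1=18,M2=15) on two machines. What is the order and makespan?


Johnson's rule:
Group 1 (M1≤M2, sort by M1): ['J3', 'J1']
Group 2 (M1>M2, sort desc M2): ['J4', 'J2']
Sequence: J3 → J1 → J4 → J2
Makespan calculation:
  J3: M1 done=4, M2 done=9
  J1: M1 done=17, M2 done=36
  J4: M1 done=35, M2 done=51
  J2: M1 done=53, M2 done=55
= Sequence: J3 → J1 → J4 → J2, Makespan: 55


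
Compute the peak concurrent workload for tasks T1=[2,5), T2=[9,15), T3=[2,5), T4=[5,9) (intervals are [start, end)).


Check each time point for overlaps:
  t=2: 2 tasks active (T1, T3)
Max concurrent = 2


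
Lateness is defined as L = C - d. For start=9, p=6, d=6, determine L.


Completion = 9 + 6 = 15
Lateness = C - d = 15 - 6
= 9


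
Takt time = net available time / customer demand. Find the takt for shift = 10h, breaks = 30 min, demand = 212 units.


Available = 10×60 - 30 = 570 min
Takt time = 570 / 212
= 2.69 min/unit


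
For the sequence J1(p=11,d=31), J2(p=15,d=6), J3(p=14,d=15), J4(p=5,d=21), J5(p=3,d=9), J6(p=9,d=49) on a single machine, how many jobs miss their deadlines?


Completion vs due date:
  J1: C=11, d=31 → on time
  J2: C=26, d=6 → TARDY
  J3: C=40, d=15 → TARDY
  J4: C=45, d=21 → TARDY
  J5: C=48, d=9 → TARDY
  J6: C=57, d=49 → TARDY
Tardy jobs: J2, J3, J4, J5, J6
Count = 5


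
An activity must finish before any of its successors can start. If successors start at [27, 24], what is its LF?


LF = min of all successor start times
Successors start at: [27, 24]
LF = min(27, 24)
= 24


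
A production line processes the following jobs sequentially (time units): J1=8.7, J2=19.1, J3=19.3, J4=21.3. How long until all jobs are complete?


Sequential makespan: sum all processing times
= 8.7 + 19.1 + 19.3 + 21.3
= 68.4 time units


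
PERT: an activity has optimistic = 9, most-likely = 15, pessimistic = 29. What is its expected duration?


te = (o + 4m + p) / 6
= (9 + 4×15 + 29) / 6
= (9 + 60 + 29) / 6
= 98 / 6
= 16.33


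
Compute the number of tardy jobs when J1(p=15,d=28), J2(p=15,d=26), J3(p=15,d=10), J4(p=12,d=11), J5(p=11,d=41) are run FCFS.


Completion vs due date:
  J1: C=15, d=28 → on time
  J2: C=30, d=26 → TARDY
  J3: C=45, d=10 → TARDY
  J4: C=57, d=11 → TARDY
  J5: C=68, d=41 → TARDY
Tardy jobs: J2, J3, J4, J5
Count = 4


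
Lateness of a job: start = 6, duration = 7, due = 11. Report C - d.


Completion = 6 + 7 = 13
Lateness = C - d = 13 - 11
= 2


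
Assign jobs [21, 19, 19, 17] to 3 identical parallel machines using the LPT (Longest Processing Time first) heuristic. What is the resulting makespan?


Jobs (LPT sorted): [21, 19, 19, 17]
Machines: 3
  J=21 → Machine 1 (load: 0+21=21)
  J=19 → Machine 2 (load: 0+19=19)
  J=19 → Machine 3 (load: 0+19=19)
  J=17 → Machine 2 (load: 19+17=36)
Machine loads: [21, 36, 19]
Makespan = max = 36 time units


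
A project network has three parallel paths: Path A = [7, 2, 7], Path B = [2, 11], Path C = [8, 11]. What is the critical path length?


Path A: 7 + 2 + 7 = 16
Path B: 2 + 11 = 13
Path C: 8 + 11 = 19
Critical path = longest = max(16, 13, 19)
= 19 (Path C)


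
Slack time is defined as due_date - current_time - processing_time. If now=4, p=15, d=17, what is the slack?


Slack = due - current_time - processing
= 17 - 4 - 15
= -2


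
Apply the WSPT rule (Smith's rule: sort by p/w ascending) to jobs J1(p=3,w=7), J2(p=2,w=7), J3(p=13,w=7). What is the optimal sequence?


WSPT (Smith's rule): sort by p/w ascending
  J2: p/w = 2/7 = 0.286
  J1: p/w = 3/7 = 0.429
  J3: p/w = 13/7 = 1.857
Order: J2 → J1 → J3


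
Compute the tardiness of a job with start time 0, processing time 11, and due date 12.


Completion = start + processing = 0 + 11 = 11
Tardiness = max(0, C - d) = max(0, 11 - 12)
= max(0, -1)
= 0


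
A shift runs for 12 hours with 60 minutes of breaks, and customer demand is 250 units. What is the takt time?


Available = 12×60 - 60 = 660 min
Takt time = 660 / 250
= 2.64 min/unit


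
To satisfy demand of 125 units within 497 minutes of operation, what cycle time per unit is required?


Cycle time = available time / demand
= 497 / 125
= 3.98 min/unit


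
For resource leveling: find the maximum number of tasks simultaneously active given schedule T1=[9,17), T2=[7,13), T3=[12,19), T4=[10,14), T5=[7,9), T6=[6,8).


Check each time point for overlaps:
  t=12: 4 tasks active (T1, T2, T3, T4)
Max concurrent = 4


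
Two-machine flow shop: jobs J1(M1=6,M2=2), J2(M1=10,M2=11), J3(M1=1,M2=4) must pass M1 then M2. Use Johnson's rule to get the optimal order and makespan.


Johnson's rule:
Group 1 (M1≤M2, sort by M1): ['J3', 'J2']
Group 2 (M1>M2, sort desc M2): ['J1']
Sequence: J3 → J2 → J1
Makespan calculation:
  J3: M1 done=1, M2 done=5
  J2: M1 done=11, M2 done=22
  J1: M1 done=17, M2 done=24
= Sequence: J3 → J2 → J1, Makespan: 24


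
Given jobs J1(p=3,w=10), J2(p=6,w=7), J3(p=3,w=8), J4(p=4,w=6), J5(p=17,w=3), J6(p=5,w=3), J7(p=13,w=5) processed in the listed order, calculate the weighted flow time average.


Completion times:
  J1: C=3, w×C=10×3=30
  J2: C=9, w×C=7×9=63
  J3: C=12, w×C=8×12=96
  J4: C=16, w×C=6×16=96
  J5: C=33, w×C=3×33=99
  J6: C=38, w×C=3×38=114
  J7: C=51, w×C=5×51=255
Sum w×C = 753
Sum w = 42
Weighted avg = 753/42
= 17.93


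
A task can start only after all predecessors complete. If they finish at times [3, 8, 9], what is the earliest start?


ES = max of all predecessor completion times
Predecessors: [3, 8, 9]
ES = max(3, 8, 9)
= 9


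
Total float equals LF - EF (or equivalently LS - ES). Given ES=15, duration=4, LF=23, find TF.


EF = ES + duration = 15 + 4 = 19
LS = LF - duration = 23 - 4 = 19
Total Float = LF - EF = 23 - 19
(or LS - ES = 19 - 15)
= 4


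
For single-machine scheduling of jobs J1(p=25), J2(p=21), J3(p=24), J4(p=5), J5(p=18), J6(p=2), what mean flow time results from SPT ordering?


SPT order: J6 → J4 → J5 → J2 → J3 → J1
Completion times:
  J6: C=2
  J4: C=7
  J5: C=25
  J2: C=46
  J3: C=70
  J1: C=95
Sum = 245, n = 6
Mean flow = 245/6
= 40.83


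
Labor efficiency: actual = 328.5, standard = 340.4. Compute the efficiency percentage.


Efficiency = (actual / standard) × 100
= (328.5 / 340.4) × 100
= 96.5%


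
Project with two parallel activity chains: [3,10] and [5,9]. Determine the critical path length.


Path A: 3 + 10 = 13
Path B: 5 + 9 = 14
Critical path = longest = max(13, 14)
= 14 (Path B)


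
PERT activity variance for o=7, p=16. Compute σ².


σ² = ((p - o) / 6)² = (p - o)² / 36
= (16 - 7)² / 36
= 9² / 36
= 81 / 36
= 2.2500


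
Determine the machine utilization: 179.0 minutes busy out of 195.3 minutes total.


Utilization = busy / total × 100
= 179.0 / 195.3 × 100
= 91.7%


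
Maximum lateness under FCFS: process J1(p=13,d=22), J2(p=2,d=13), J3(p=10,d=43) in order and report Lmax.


Lateness per job (L = C - d):
  J1: C=13, d=22, L=-9
  J2: C=15, d=13, L=2
  J3: C=25, d=43, L=-18
Lmax = max(-9, 2, -18)
= 2


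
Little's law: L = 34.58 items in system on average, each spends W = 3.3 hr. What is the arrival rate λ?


Little's law: L = λW → λ = L / W
= 34.58 / 3.3
= 10.48 per hour


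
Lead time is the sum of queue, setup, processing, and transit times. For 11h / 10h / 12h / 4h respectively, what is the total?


Lead time = queue + setup + processing + transit
= 11 + 10 + 12 + 4
= 37 hours


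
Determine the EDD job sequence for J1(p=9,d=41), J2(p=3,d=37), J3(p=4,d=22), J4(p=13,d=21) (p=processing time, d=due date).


EDD: sort by earliest due date
  J4: d=21, p=13
  J3: d=22, p=4
  J2: d=37, p=3
  J1: d=41, p=9
Order: J4 → J3 → J2 → J1


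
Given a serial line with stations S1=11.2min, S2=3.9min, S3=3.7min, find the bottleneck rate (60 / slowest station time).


Bottleneck = longest station time
Station times: [11.2, 3.9, 3.7]
Max = 11.2 min
Rate = 60 / 11.2
= 5.36 units/hour (bottleneck: 11.2min)


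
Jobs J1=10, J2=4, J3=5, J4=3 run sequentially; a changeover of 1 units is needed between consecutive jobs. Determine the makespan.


Makespan = Σ processing + (n-1) × setup
= (10 + 4 + 5 + 3) + (4-1)×1
= 22 + 3
= 25 time units


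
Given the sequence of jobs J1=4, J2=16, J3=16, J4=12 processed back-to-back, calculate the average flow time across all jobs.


Completion times:
  J1: completes at 4
  J2: completes at 20
  J3: completes at 36
  J4: completes at 48
Sum = 108
Average = 108/4
= 27.00


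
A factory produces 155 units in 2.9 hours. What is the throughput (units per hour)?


Throughput = units / time
= 155 / 2.9
= 53.4 units/hour


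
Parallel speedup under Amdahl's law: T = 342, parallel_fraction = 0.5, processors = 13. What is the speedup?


Amdahl's law: T_p = T × ((1-p) + p/N)
= 342 × ((1-0.5) + 0.5/13)
= 342 × (0.50 + 0.0385)
= 342 × 0.5385
= 184.15
Speedup = 342/184.15
= 1.86×


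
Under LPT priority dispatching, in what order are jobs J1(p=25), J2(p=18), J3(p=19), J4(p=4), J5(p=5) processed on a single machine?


LPT: sort by longest processing time first
  J1: p=25
  J3: p=19
  J2: p=18
  J5: p=5
  J4: p=4
Order: J1 → J3 → J2 → J5 → J4


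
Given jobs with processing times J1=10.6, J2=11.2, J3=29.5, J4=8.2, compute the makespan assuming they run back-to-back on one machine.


Sequential makespan: sum all processing times
= 10.6 + 11.2 + 29.5 + 8.2
= 59.5 time units


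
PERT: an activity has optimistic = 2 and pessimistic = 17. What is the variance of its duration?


σ² = ((p - o) / 6)² = (p - o)² / 36
= (17 - 2)² / 36
= 15² / 36
= 225 / 36
= 6.2500


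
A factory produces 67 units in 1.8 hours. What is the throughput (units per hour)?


Throughput = units / time
= 67 / 1.8
= 37.2 units/hour


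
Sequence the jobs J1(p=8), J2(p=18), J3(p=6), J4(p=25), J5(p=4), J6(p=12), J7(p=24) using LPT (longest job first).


LPT: sort by longest processing time first
  J4: p=25
  J7: p=24
  J2: p=18
  J6: p=12
  J1: p=8
  J3: p=6
  J5: p=4
Order: J4 → J7 → J2 → J6 → J1 → J3 → J5


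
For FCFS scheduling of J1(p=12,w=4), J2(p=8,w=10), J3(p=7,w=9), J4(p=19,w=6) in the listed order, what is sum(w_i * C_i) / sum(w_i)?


Completion times:
  J1: C=12, w×C=4×12=48
  J2: C=20, w×C=10×20=200
  J3: C=27, w×C=9×27=243
  J4: C=46, w×C=6×46=276
Sum w×C = 767
Sum w = 29
Weighted avg = 767/29
= 26.45


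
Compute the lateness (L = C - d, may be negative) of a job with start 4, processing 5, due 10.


Completion = 4 + 5 = 9
Lateness = C - d = 9 - 10
= -1


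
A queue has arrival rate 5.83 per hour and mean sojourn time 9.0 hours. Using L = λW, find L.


Little's law: L = λ × W
= 5.83 × 9.0
= 52.47


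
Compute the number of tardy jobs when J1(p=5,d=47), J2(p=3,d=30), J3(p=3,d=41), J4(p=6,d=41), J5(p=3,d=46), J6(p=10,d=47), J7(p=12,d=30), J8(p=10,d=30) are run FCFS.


Completion vs due date:
  J1: C=5, d=47 → on time
  J2: C=8, d=30 → on time
  J3: C=11, d=41 → on time
  J4: C=17, d=41 → on time
  J5: C=20, d=46 → on time
  J6: C=30, d=47 → on time
  J7: C=42, d=30 → TARDY
  J8: C=52, d=30 → TARDY
Tardy jobs: J7, J8
Count = 2


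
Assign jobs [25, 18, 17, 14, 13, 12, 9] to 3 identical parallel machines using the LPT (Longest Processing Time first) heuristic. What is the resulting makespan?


Jobs (LPT sorted): [25, 18, 17, 14, 13, 12, 9]
Machines: 3
  J=25 → Machine 1 (load: 0+25=25)
  J=18 → Machine 2 (load: 0+18=18)
  J=17 → Machine 3 (load: 0+17=17)
  J=14 → Machine 3 (load: 17+14=31)
  J=13 → Machine 2 (load: 18+13=31)
  J=12 → Machine 1 (load: 25+12=37)
  J=9 → Machine 2 (load: 31+9=40)
Machine loads: [37, 40, 31]
Makespan = max = 40 time units


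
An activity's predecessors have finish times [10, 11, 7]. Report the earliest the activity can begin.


ES = max of all predecessor completion times
Predecessors: [10, 11, 7]
ES = max(10, 11, 7)
= 11


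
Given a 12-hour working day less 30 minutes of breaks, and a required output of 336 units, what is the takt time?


Available = 12×60 - 30 = 690 min
Takt time = 690 / 336
= 2.05 min/unit


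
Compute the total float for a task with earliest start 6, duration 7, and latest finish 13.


EF = ES + duration = 6 + 7 = 13
LS = LF - duration = 13 - 7 = 6
Total Float = LF - EF = 13 - 13
(or LS - ES = 6 - 6)
= 0


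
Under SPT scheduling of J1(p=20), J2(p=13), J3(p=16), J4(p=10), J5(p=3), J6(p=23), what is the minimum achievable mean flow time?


SPT order: J5 → J4 → J2 → J3 → J1 → J6
Completion times:
  J5: C=3
  J4: C=13
  J2: C=26
  J3: C=42
  J1: C=62
  J6: C=85
Sum = 231, n = 6
Mean flow = 231/6
= 38.50


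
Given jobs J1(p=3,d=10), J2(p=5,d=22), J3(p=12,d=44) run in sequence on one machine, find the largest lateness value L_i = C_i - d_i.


Lateness per job (L = C - d):
  J1: C=3, d=10, L=-7
  J2: C=8, d=22, L=-14
  J3: C=20, d=44, L=-24
Lmax = max(-7, -14, -24)
= -7


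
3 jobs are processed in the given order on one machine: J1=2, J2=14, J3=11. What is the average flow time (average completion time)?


Completion times:
  J1: completes at 2
  J2: completes at 16
  J3: completes at 27
Sum = 45
Average = 45/3
= 15.00


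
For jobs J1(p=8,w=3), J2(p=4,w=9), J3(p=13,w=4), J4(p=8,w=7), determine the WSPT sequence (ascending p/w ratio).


WSPT (Smith's rule): sort by p/w ascending
  J2: p/w = 4/9 = 0.444
  J4: p/w = 8/7 = 1.143
  J1: p/w = 8/3 = 2.667
  J3: p/w = 13/4 = 3.250
Order: J2 → J4 → J1 → J3


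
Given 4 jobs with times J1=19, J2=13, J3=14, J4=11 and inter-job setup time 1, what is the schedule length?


Makespan = Σ processing + (n-1) × setup
= (19 + 13 + 14 + 11) + (4-1)×1
= 57 + 3
= 60 time units


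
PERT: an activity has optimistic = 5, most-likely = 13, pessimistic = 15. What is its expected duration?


te = (o + 4m + p) / 6
= (5 + 4×13 + 15) / 6
= (5 + 52 + 15) / 6
= 72 / 6
= 12.00


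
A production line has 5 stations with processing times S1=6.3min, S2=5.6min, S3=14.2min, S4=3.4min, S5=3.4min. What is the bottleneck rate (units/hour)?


Bottleneck = longest station time
Station times: [6.3, 5.6, 14.2, 3.4, 3.4]
Max = 14.2 min
Rate = 60 / 14.2
= 4.23 units/hour (bottleneck: 14.2min)


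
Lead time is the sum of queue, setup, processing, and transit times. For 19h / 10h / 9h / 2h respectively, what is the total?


Lead time = queue + setup + processing + transit
= 19 + 10 + 9 + 2
= 40 hours


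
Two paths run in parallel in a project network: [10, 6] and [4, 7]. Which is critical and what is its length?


Path A: 10 + 6 = 16
Path B: 4 + 7 = 11
Critical path = longest = max(16, 11)
= 16 (Path A)


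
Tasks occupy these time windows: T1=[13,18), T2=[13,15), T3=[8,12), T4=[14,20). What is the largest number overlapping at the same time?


Check each time point for overlaps:
  t=14: 3 tasks active (T1, T2, T4)
Max concurrent = 3


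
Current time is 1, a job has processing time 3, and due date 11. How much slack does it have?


Slack = due - current_time - processing
= 11 - 1 - 3
= 7


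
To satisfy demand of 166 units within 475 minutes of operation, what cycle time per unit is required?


Cycle time = available time / demand
= 475 / 166
= 2.86 min/unit


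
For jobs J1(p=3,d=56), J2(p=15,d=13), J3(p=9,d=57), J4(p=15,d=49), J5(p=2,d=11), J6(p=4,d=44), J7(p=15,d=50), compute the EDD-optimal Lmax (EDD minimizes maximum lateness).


EDD order: J5 → J2 → J6 → J4 → J7 → J1 → J3
Completion and lateness:
  J5: C=2, d=11, L=2-11=-9
  J2: C=17, d=13, L=17-13=4
  J6: C=21, d=44, L=21-44=-23
  J4: C=36, d=49, L=36-49=-13
  J7: C=51, d=50, L=51-50=1
  J1: C=54, d=56, L=54-56=-2
  J3: C=63, d=57, L=63-57=6
Lmax = max(-9, 4, -23, -13, 1, -2, 6)
= 6


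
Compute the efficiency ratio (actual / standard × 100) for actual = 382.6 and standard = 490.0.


Efficiency = (actual / standard) × 100
= (382.6 / 490.0) × 100
= 78.1%


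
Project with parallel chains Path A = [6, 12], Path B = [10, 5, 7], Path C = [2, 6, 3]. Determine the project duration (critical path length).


Path A: 6 + 12 = 18
Path B: 10 + 5 + 7 = 22
Path C: 2 + 6 + 3 = 11
Critical path = longest = max(18, 22, 11)
= 22 (Path B)


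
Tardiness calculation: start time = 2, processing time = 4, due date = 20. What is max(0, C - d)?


Completion = start + processing = 2 + 4 = 6
Tardiness = max(0, C - d) = max(0, 6 - 20)
= max(0, -14)
= 0


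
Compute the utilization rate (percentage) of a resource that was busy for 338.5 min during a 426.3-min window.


Utilization = busy / total × 100
= 338.5 / 426.3 × 100
= 79.4%


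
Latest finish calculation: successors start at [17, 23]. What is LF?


LF = min of all successor start times
Successors start at: [17, 23]
LF = min(17, 23)
= 17


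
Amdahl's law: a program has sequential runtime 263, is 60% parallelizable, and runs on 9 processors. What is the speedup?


Amdahl's law: T_p = T × ((1-p) + p/N)
= 263 × ((1-0.6) + 0.6/9)
= 263 × (0.40 + 0.0667)
= 263 × 0.4667
= 122.73
Speedup = 263/122.73
= 2.14×


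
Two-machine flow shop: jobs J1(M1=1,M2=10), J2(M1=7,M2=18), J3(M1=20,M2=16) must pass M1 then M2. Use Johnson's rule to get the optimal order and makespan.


Johnson's rule:
Group 1 (M1≤M2, sort by M1): ['J1', 'J2']
Group 2 (M1>M2, sort desc M2): ['J3']
Sequence: J1 → J2 → J3
Makespan calculation:
  J1: M1 done=1, M2 done=11
  J2: M1 done=8, M2 done=29
  J3: M1 done=28, M2 done=45
= Sequence: J1 → J2 → J3, Makespan: 45


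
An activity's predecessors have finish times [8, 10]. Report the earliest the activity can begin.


ES = max of all predecessor completion times
Predecessors: [8, 10]
ES = max(8, 10)
= 10


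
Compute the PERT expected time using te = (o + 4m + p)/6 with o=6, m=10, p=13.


te = (o + 4m + p) / 6
= (6 + 4×10 + 13) / 6
= (6 + 40 + 13) / 6
= 59 / 6
= 9.83


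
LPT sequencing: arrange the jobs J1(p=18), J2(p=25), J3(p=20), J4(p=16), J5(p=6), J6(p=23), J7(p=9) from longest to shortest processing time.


LPT: sort by longest processing time first
  J2: p=25
  J6: p=23
  J3: p=20
  J1: p=18
  J4: p=16
  J7: p=9
  J5: p=6
Order: J2 → J6 → J3 → J1 → J4 → J7 → J5


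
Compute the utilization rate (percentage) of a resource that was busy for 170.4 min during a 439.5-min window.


Utilization = busy / total × 100
= 170.4 / 439.5 × 100
= 38.8%


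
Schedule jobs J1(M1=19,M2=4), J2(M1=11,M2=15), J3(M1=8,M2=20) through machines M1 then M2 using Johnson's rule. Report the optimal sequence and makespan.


Johnson's rule:
Group 1 (M1≤M2, sort by M1): ['J3', 'J2']
Group 2 (M1>M2, sort desc M2): ['J1']
Sequence: J3 → J2 → J1
Makespan calculation:
  J3: M1 done=8, M2 done=28
  J2: M1 done=19, M2 done=43
  J1: M1 done=38, M2 done=47
= Sequence: J3 → J2 → J1, Makespan: 47


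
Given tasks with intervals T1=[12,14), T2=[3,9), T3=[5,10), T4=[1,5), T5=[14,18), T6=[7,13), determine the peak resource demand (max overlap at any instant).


Check each time point for overlaps:
  t=7: 3 tasks active (T2, T3, T6)
Max concurrent = 3


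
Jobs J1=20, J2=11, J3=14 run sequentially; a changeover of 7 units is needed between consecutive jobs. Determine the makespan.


Makespan = Σ processing + (n-1) × setup
= (20 + 11 + 14) + (3-1)×7
= 45 + 14
= 59 time units
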